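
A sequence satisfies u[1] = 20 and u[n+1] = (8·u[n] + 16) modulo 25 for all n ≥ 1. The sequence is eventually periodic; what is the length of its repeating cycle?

20

Computing terms: u[1] = 20,  u[2] = 1,  u[3] = 24,  u[4] = 8,  u[5] = 5,  u[6] = 6,  u[7] = 14,  u[8] = 3,  u[9] = 15,  u[10] = 11,  u[11] = 4,  u[12] = 23,  u[13] = 0,  u[14] = 16,  u[15] = 19,  u[16] = 18,  u[17] = 10,  u[18] = 21,  u[19] = 9,  u[20] = 13,  u[21] = 20.
The sequence repeats with period 20.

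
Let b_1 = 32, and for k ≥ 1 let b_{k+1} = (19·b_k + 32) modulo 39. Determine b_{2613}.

Listing terms: b_1 = 32; b_2 = 16; b_3 = 24; b_4 = 20; b_5 = 22; b_6 = 21; b_7 = 2; b_8 = 31; b_9 = 36; b_{10} = 14; b_{11} = 25; b_{12} = 0; b_{13} = 32.
The sequence repeats with period 12.
(2613 - 1) mod 12 = 8, so b_{2613} = b_9 = 36.

36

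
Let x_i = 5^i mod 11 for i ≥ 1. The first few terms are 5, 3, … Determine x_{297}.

3

We have x_1 = 5,  x_2 = 3,  x_3 = 4,  x_4 = 9,  x_5 = 1,  x_6 = 5.
The sequence repeats with period 5.
(297 - 1) mod 5 = 1, so x_{297} = x_2 = 3.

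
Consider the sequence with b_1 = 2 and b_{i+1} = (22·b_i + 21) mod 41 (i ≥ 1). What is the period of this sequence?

We have b_1 = 2, b_2 = 24, b_3 = 16, b_4 = 4, b_5 = 27, b_6 = 0, b_7 = 21, b_8 = 32, b_9 = 28, b_{10} = 22, b_{11} = 13, b_{12} = 20, b_{13} = 10, b_{14} = 36, b_{15} = 34, b_{16} = 31, b_{17} = 6, b_{18} = 30, b_{19} = 25, b_{20} = 38, b_{21} = 37, b_{22} = 15, b_{23} = 23, b_{24} = 35, b_{25} = 12, b_{26} = 39, b_{27} = 18, b_{28} = 7, b_{29} = 11, b_{30} = 17, b_{31} = 26, b_{32} = 19, b_{33} = 29, b_{34} = 3, b_{35} = 5, b_{36} = 8, b_{37} = 33, b_{38} = 9, b_{39} = 14, b_{40} = 1, b_{41} = 2.
The sequence repeats with period 40.

40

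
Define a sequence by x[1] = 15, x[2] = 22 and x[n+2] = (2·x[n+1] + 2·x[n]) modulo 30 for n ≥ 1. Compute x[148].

Computing terms: x[1] = 15,  x[2] = 22,  x[3] = 14,  x[4] = 12,  x[5] = 22,  x[6] = 8,  x[7] = 0,  x[8] = 16,  x[9] = 2,  x[10] = 6,  x[11] = 16,  x[12] = 14,  x[13] = 0,  x[14] = 28,  x[15] = 26,  x[16] = 18,  x[17] = 28,  x[18] = 2,  x[19] = 0,  x[20] = 4,  x[21] = 8,  x[22] = 24,  x[23] = 4,  x[24] = 26,  x[25] = 0,  x[26] = 22,  x[27] = 14.
Since (x[26], x[27]) = (x[2], x[3]) = (22, 14) (two consecutive terms determine the rest), the sequence is eventually periodic: after a pre-period of length 1 it cycles with period 24.
For n ≥ 2, x[n] depends only on (n - 2) mod 24. (148 - 2) mod 24 = 2, so x[148] = x[4] = 12.

12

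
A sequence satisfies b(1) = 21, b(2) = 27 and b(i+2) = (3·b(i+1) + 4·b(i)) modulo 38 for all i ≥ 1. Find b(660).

13

We have b(1) = 21; b(2) = 27; b(3) = 13; b(4) = 33; b(5) = 37; b(6) = 15; b(7) = 3; b(8) = 31; b(9) = 29; b(10) = 21; b(11) = 27.
Since (b(10), b(11)) = (b(1), b(2)) = (21, 27) (two consecutive terms determine the rest), the sequence is periodic with period 9.
So b(660) = b(1 + ((660-1) mod 9)) = b(3) = 13.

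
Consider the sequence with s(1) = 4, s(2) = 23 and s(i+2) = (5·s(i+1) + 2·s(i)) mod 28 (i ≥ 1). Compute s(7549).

s(1) = 4, s(2) = 23, s(3) = 11, s(4) = 17, s(5) = 23, s(6) = 9, s(7) = 7, s(8) = 25, s(9) = 27, s(10) = 17, s(11) = 27, s(12) = 1, s(13) = 3, s(14) = 17, s(15) = 7, s(16) = 13, s(17) = 23, s(18) = 1, s(19) = 23, s(20) = 5, s(21) = 15, s(22) = 1, s(23) = 7, s(24) = 9, s(25) = 3, s(26) = 5, s(27) = 3, s(28) = 25, s(29) = 19, s(30) = 5, s(31) = 7, s(32) = 17, s(33) = 15, s(34) = 25, s(35) = 15, s(36) = 13, s(37) = 11, s(38) = 25, s(39) = 7, s(40) = 1, s(41) = 19, s(42) = 13, s(43) = 19, s(44) = 9, s(45) = 27, s(46) = 13, s(47) = 7, s(48) = 5, s(49) = 11, s(50) = 9, s(51) = 11, s(52) = 17.
Since (s(51), s(52)) = (s(3), s(4)) = (11, 17) (two consecutive terms determine the rest), the sequence is eventually periodic: after a pre-period of length 2 it cycles with period 48.
For i ≥ 3, s(i) depends only on (i - 3) mod 48. (7549 - 3) mod 48 = 10, so s(7549) = s(13) = 3.

3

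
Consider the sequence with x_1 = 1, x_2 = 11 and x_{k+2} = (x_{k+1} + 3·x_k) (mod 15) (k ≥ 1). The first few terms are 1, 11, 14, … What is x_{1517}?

14

x_1 = 1,  x_2 = 11,  x_3 = 14,  x_4 = 2,  x_5 = 14,  x_6 = 5,  x_7 = 2,  x_8 = 2,  x_9 = 8,  x_{10} = 14,  x_{11} = 8,  x_{12} = 5,  x_{13} = 14,  x_{14} = 14,  x_{15} = 11,  x_{16} = 8,  x_{17} = 11,  x_{18} = 5,  x_{19} = 8,  x_{20} = 8,  x_{21} = 2,  x_{22} = 11,  x_{23} = 2,  x_{24} = 5,  x_{25} = 11,  x_{26} = 11,  x_{27} = 14.
Since (x_{26}, x_{27}) = (x_2, x_3) = (11, 14) (two consecutive terms determine the rest), the sequence is eventually periodic: after a pre-period of length 1 it cycles with period 24.
For k ≥ 2, x_k depends only on (k - 2) mod 24. (1517 - 2) mod 24 = 3, so x_{1517} = x_5 = 14.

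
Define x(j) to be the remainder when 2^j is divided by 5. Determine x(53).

2

Computing terms: x(1) = 2, x(2) = 4, x(3) = 3, x(4) = 1, x(5) = 2.
The sequence repeats with period 4.
So x(53) = x(1 + ((53-1) mod 4)) = x(1) = 2.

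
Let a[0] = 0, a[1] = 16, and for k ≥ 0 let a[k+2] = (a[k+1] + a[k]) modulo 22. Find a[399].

Listing terms: a[0] = 0, a[1] = 16, a[2] = 16, a[3] = 10, a[4] = 4, a[5] = 14, a[6] = 18, a[7] = 10, a[8] = 6, a[9] = 16, a[10] = 0, a[11] = 16.
The sequence repeats with period 10.
So a[399] = a[0 + ((399-0) mod 10)] = a[9] = 16.

16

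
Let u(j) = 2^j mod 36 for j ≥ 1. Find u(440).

4

u(1) = 2,  u(2) = 4,  u(3) = 8,  u(4) = 16,  u(5) = 32,  u(6) = 28,  u(7) = 20,  u(8) = 4.
Since u(8) = u(2) = 4, the sequence is eventually periodic: after a pre-period of length 1 it cycles with period 6.
For j ≥ 2, u(j) depends only on (j - 2) mod 6. (440 - 2) mod 6 = 0, so u(440) = u(2) = 4.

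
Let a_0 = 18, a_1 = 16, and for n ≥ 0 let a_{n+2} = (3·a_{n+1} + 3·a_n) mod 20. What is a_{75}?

Listing terms: a_0 = 18,  a_1 = 16,  a_2 = 2,  a_3 = 14,  a_4 = 8,  a_5 = 6,  a_6 = 2,  a_7 = 4,  a_8 = 18,  a_9 = 6,  a_{10} = 12,  a_{11} = 14,  a_{12} = 18,  a_{13} = 16.
The sequence repeats with period 12.
So a_{75} = a_{0 + ((75-0) mod 12)} = a_3 = 14.

14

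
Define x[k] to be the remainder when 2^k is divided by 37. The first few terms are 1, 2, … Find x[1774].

Listing terms: x[0] = 1; x[1] = 2; x[2] = 4; x[3] = 8; x[4] = 16; x[5] = 32; x[6] = 27; x[7] = 17; x[8] = 34; x[9] = 31; x[10] = 25; x[11] = 13; x[12] = 26; x[13] = 15; x[14] = 30; x[15] = 23; x[16] = 9; x[17] = 18; x[18] = 36; x[19] = 35; x[20] = 33; x[21] = 29; x[22] = 21; x[23] = 5; x[24] = 10; x[25] = 20; x[26] = 3; x[27] = 6; x[28] = 12; x[29] = 24; x[30] = 11; x[31] = 22; x[32] = 7; x[33] = 14; x[34] = 28; x[35] = 19; x[36] = 1.
The sequence repeats with period 36.
So x[1774] = x[0 + ((1774-0) mod 36)] = x[10] = 25.

25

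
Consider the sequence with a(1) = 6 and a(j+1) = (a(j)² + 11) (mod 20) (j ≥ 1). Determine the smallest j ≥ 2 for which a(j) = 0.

We have a(1) = 6; a(2) = 7; a(3) = 0; a(4) = 11; a(5) = 12; a(6) = 15; a(7) = 16; a(8) = 7.
Since a(8) = a(2) = 7, the sequence is eventually periodic: after a pre-period of length 1 it cycles with period 6.
The value 0 first appears (with j ≥ 2) at a(3).

3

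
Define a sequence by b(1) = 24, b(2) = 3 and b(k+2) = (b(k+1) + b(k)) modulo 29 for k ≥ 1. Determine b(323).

24

We have b(1) = 24,  b(2) = 3,  b(3) = 27,  b(4) = 1,  b(5) = 28,  b(6) = 0,  b(7) = 28,  b(8) = 28,  b(9) = 27,  b(10) = 26,  b(11) = 24,  b(12) = 21,  b(13) = 16,  b(14) = 8,  b(15) = 24,  b(16) = 3.
Since (b(15), b(16)) = (b(1), b(2)) = (24, 3) (two consecutive terms determine the rest), the sequence is periodic with period 14.
(323 - 1) mod 14 = 0, so b(323) = b(1) = 24.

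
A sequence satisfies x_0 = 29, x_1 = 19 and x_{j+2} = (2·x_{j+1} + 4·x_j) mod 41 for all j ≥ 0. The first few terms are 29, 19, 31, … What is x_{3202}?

31

x_0 = 29,  x_1 = 19,  x_2 = 31,  x_3 = 15,  x_4 = 31,  x_5 = 40,  x_6 = 40,  x_7 = 35,  x_8 = 25,  x_9 = 26,  x_{10} = 29,  x_{11} = 39,  x_{12} = 30,  x_{13} = 11,  x_{14} = 19,  x_{15} = 0,  x_{16} = 35,  x_{17} = 29,  x_{18} = 34,  x_{19} = 20,  x_{20} = 12,  x_{21} = 22,  x_{22} = 10,  x_{23} = 26,  x_{24} = 10,  x_{25} = 1,  x_{26} = 1,  x_{27} = 6,  x_{28} = 16,  x_{29} = 15,  x_{30} = 12,  x_{31} = 2,  x_{32} = 11,  x_{33} = 30,  x_{34} = 22,  x_{35} = 0,  x_{36} = 6,  x_{37} = 12,  x_{38} = 7,  x_{39} = 21,  x_{40} = 29,  x_{41} = 19.
Since (x_{40}, x_{41}) = (x_0, x_1) = (29, 19) (two consecutive terms determine the rest), the sequence is periodic with period 40.
(3202 - 0) mod 40 = 2, so x_{3202} = x_2 = 31.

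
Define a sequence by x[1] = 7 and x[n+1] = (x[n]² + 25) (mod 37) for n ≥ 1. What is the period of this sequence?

Computing terms: x[1] = 7; x[2] = 0; x[3] = 25; x[4] = 21; x[5] = 22; x[6] = 28; x[7] = 32; x[8] = 13; x[9] = 9; x[10] = 32.
Since x[10] = x[7] = 32, the sequence is eventually periodic: after a pre-period of length 6 it cycles with period 3.

3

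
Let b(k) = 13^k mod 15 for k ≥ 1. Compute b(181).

We have b(1) = 13; b(2) = 4; b(3) = 7; b(4) = 1; b(5) = 13.
The sequence repeats with period 4.
So b(181) = b(1 + ((181-1) mod 4)) = b(1) = 13.

13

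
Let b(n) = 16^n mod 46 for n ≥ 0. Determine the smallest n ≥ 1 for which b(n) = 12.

We have b(0) = 1, b(1) = 16, b(2) = 26, b(3) = 2, b(4) = 32, b(5) = 6, b(6) = 4, b(7) = 18, b(8) = 12, b(9) = 8, b(10) = 36, b(11) = 24, b(12) = 16.
Since b(12) = b(1) = 16, the sequence is eventually periodic: after a pre-period of length 1 it cycles with period 11.
The value 12 first appears (with n ≥ 1) at b(8).

8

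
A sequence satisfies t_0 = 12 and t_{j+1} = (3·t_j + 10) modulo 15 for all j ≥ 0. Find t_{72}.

7

We have t_0 = 12; t_1 = 1; t_2 = 13; t_3 = 4; t_4 = 7; t_5 = 1.
Since t_5 = t_1 = 1, the sequence is eventually periodic: after a pre-period of length 1 it cycles with period 4.
For j ≥ 1, t_j depends only on (j - 1) mod 4. (72 - 1) mod 4 = 3, so t_{72} = t_4 = 7.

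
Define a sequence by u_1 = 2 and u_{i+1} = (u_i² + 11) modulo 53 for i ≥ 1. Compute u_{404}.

4

We have u_1 = 2; u_2 = 15; u_3 = 24; u_4 = 4; u_5 = 27; u_6 = 51; u_7 = 15.
Since u_7 = u_2 = 15, the sequence is eventually periodic: after a pre-period of length 1 it cycles with period 5.
For i ≥ 2, u_i depends only on (i - 2) mod 5. (404 - 2) mod 5 = 2, so u_{404} = u_4 = 4.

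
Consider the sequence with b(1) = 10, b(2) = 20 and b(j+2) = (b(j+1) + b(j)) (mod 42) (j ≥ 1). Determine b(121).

4

b(1) = 10; b(2) = 20; b(3) = 30; b(4) = 8; b(5) = 38; b(6) = 4; b(7) = 0; b(8) = 4; b(9) = 4; b(10) = 8; b(11) = 12; b(12) = 20; b(13) = 32; b(14) = 10; b(15) = 0; b(16) = 10; b(17) = 10; b(18) = 20.
Since (b(17), b(18)) = (b(1), b(2)) = (10, 20) (two consecutive terms determine the rest), the sequence is periodic with period 16.
(121 - 1) mod 16 = 8, so b(121) = b(9) = 4.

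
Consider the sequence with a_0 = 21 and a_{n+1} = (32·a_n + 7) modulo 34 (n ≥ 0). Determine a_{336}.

21

a_0 = 21; a_1 = 33; a_2 = 9; a_3 = 23; a_4 = 29; a_5 = 17; a_6 = 7; a_7 = 27; a_8 = 21.
Since a_8 = a_0 = 21, the sequence is periodic with period 8.
(336 - 0) mod 8 = 0, so a_{336} = a_0 = 21.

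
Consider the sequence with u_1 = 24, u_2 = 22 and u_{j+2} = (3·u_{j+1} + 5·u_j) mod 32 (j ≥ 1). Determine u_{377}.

6

Listing terms: u_1 = 24; u_2 = 22; u_3 = 26; u_4 = 28; u_5 = 22; u_6 = 14; u_7 = 24; u_8 = 14; u_9 = 2; u_{10} = 12; u_{11} = 14; u_{12} = 6; u_{13} = 24; u_{14} = 6; u_{15} = 10; u_{16} = 28; u_{17} = 6; u_{18} = 30; u_{19} = 24; u_{20} = 30; u_{21} = 18; u_{22} = 12; u_{23} = 30; u_{24} = 22; u_{25} = 24; u_{26} = 22.
Since (u_{25}, u_{26}) = (u_1, u_2) = (24, 22) (two consecutive terms determine the rest), the sequence is periodic with period 24.
So u_{377} = u_{1 + ((377-1) mod 24)} = u_{17} = 6.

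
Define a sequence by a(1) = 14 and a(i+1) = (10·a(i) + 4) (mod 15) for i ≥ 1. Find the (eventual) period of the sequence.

3

a(1) = 14,  a(2) = 9,  a(3) = 4,  a(4) = 14.
The sequence repeats with period 3.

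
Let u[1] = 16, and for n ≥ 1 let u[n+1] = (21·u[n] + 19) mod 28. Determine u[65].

12

Listing terms: u[1] = 16, u[2] = 19, u[3] = 26, u[4] = 5, u[5] = 12, u[6] = 19.
Since u[6] = u[2] = 19, the sequence is eventually periodic: after a pre-period of length 1 it cycles with period 4.
For n ≥ 2, u[n] depends only on (n - 2) mod 4. (65 - 2) mod 4 = 3, so u[65] = u[5] = 12.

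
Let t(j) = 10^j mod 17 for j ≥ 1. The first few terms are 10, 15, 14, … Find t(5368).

16

t(1) = 10,  t(2) = 15,  t(3) = 14,  t(4) = 4,  t(5) = 6,  t(6) = 9,  t(7) = 5,  t(8) = 16,  t(9) = 7,  t(10) = 2,  t(11) = 3,  t(12) = 13,  t(13) = 11,  t(14) = 8,  t(15) = 12,  t(16) = 1,  t(17) = 10.
The sequence repeats with period 16.
So t(5368) = t(1 + ((5368-1) mod 16)) = t(8) = 16.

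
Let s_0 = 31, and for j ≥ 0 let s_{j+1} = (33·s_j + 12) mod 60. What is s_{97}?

We have s_0 = 31; s_1 = 15; s_2 = 27; s_3 = 3; s_4 = 51; s_5 = 15.
Since s_5 = s_1 = 15, the sequence is eventually periodic: after a pre-period of length 1 it cycles with period 4.
For j ≥ 1, s_j depends only on (j - 1) mod 4. (97 - 1) mod 4 = 0, so s_{97} = s_1 = 15.

15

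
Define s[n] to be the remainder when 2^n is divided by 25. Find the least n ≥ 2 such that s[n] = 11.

16

s[1] = 2,  s[2] = 4,  s[3] = 8,  s[4] = 16,  s[5] = 7,  s[6] = 14,  s[7] = 3,  s[8] = 6,  s[9] = 12,  s[10] = 24,  s[11] = 23,  s[12] = 21,  s[13] = 17,  s[14] = 9,  s[15] = 18,  s[16] = 11,  s[17] = 22,  s[18] = 19,  s[19] = 13,  s[20] = 1,  s[21] = 2.
The sequence repeats with period 20.
The value 11 first appears (with n ≥ 2) at s[16].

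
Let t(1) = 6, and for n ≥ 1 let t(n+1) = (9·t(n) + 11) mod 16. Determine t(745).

14

Computing terms: t(1) = 6,  t(2) = 1,  t(3) = 4,  t(4) = 15,  t(5) = 2,  t(6) = 13,  t(7) = 0,  t(8) = 11,  t(9) = 14,  t(10) = 9,  t(11) = 12,  t(12) = 7,  t(13) = 10,  t(14) = 5,  t(15) = 8,  t(16) = 3,  t(17) = 6.
The sequence repeats with period 16.
So t(745) = t(1 + ((745-1) mod 16)) = t(9) = 14.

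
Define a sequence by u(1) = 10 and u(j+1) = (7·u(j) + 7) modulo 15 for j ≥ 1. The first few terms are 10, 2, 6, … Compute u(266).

2

Listing terms: u(1) = 10, u(2) = 2, u(3) = 6, u(4) = 4, u(5) = 5, u(6) = 12, u(7) = 1, u(8) = 14, u(9) = 0, u(10) = 7, u(11) = 11, u(12) = 9, u(13) = 10.
The sequence repeats with period 12.
So u(266) = u(1 + ((266-1) mod 12)) = u(2) = 2.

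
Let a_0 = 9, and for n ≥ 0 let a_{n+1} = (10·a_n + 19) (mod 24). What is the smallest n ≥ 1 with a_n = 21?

3

a_0 = 9; a_1 = 13; a_2 = 5; a_3 = 21; a_4 = 13.
Since a_4 = a_1 = 13, the sequence is eventually periodic: after a pre-period of length 1 it cycles with period 3.
The value 21 first appears (with n ≥ 1) at a_3.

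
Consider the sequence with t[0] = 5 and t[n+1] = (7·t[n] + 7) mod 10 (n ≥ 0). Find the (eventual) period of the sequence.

Listing terms: t[0] = 5,  t[1] = 2,  t[2] = 1,  t[3] = 4,  t[4] = 5.
Since t[4] = t[0] = 5, the sequence is periodic with period 4.

4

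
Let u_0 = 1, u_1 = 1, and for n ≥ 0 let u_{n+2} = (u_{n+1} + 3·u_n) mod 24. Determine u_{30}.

We have u_0 = 1; u_1 = 1; u_2 = 4; u_3 = 7; u_4 = 19; u_5 = 16; u_6 = 1; u_7 = 1.
Since (u_6, u_7) = (u_0, u_1) = (1, 1) (two consecutive terms determine the rest), the sequence is periodic with period 6.
So u_{30} = u_{0 + ((30-0) mod 6)} = u_0 = 1.

1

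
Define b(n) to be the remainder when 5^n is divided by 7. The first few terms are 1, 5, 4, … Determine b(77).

Computing terms: b(0) = 1; b(1) = 5; b(2) = 4; b(3) = 6; b(4) = 2; b(5) = 3; b(6) = 1.
The sequence repeats with period 6.
(77 - 0) mod 6 = 5, so b(77) = b(5) = 3.

3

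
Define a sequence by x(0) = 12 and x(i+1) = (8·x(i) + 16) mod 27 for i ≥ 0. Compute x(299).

Computing terms: x(0) = 12; x(1) = 4; x(2) = 21; x(3) = 22; x(4) = 3; x(5) = 13; x(6) = 12.
The sequence repeats with period 6.
So x(299) = x(0 + ((299-0) mod 6)) = x(5) = 13.

13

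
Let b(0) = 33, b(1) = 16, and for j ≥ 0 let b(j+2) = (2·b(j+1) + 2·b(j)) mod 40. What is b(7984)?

b(0) = 33; b(1) = 16; b(2) = 18; b(3) = 28; b(4) = 12; b(5) = 0; b(6) = 24; b(7) = 8; b(8) = 24; b(9) = 24; b(10) = 16; b(11) = 0; b(12) = 32; b(13) = 24; b(14) = 32; b(15) = 32; b(16) = 8; b(17) = 0; b(18) = 16; b(19) = 32; b(20) = 16; b(21) = 16; b(22) = 24; b(23) = 0; b(24) = 8; b(25) = 16; b(26) = 8; b(27) = 8; b(28) = 32; b(29) = 0; b(30) = 24.
Since (b(29), b(30)) = (b(5), b(6)) = (0, 24) (two consecutive terms determine the rest), the sequence is eventually periodic: after a pre-period of length 5 it cycles with period 24.
For j ≥ 5, b(j) depends only on (j - 5) mod 24. (7984 - 5) mod 24 = 11, so b(7984) = b(16) = 8.

8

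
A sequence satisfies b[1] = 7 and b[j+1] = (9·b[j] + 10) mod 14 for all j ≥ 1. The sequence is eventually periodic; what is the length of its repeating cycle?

3

Computing terms: b[1] = 7,  b[2] = 3,  b[3] = 9,  b[4] = 7.
The sequence repeats with period 3.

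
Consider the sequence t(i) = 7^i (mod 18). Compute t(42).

1

Listing terms: t(0) = 1,  t(1) = 7,  t(2) = 13,  t(3) = 1.
Since t(3) = t(0) = 1, the sequence is periodic with period 3.
So t(42) = t(0 + ((42-0) mod 3)) = t(0) = 1.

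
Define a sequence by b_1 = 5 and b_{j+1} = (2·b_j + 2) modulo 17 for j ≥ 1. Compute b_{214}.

1

We have b_1 = 5; b_2 = 12; b_3 = 9; b_4 = 3; b_5 = 8; b_6 = 1; b_7 = 4; b_8 = 10; b_9 = 5.
Since b_9 = b_1 = 5, the sequence is periodic with period 8.
So b_{214} = b_{1 + ((214-1) mod 8)} = b_6 = 1.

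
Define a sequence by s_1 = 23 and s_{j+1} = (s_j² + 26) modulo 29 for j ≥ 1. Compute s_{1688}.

Computing terms: s_1 = 23, s_2 = 4, s_3 = 13, s_4 = 21, s_5 = 3, s_6 = 6, s_7 = 4.
Since s_7 = s_2 = 4, the sequence is eventually periodic: after a pre-period of length 1 it cycles with period 5.
For j ≥ 2, s_j depends only on (j - 2) mod 5. (1688 - 2) mod 5 = 1, so s_{1688} = s_3 = 13.

13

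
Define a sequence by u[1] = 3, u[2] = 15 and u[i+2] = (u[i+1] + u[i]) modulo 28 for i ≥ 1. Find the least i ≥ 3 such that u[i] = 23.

u[1] = 3, u[2] = 15, u[3] = 18, u[4] = 5, u[5] = 23, u[6] = 0, u[7] = 23, u[8] = 23, u[9] = 18, u[10] = 13, u[11] = 3, u[12] = 16, u[13] = 19, u[14] = 7, u[15] = 26, u[16] = 5, u[17] = 3, u[18] = 8, u[19] = 11, u[20] = 19, u[21] = 2, u[22] = 21, u[23] = 23, u[24] = 16, u[25] = 11, u[26] = 27, u[27] = 10, u[28] = 9, u[29] = 19, u[30] = 0, u[31] = 19, u[32] = 19, u[33] = 10, u[34] = 1, u[35] = 11, u[36] = 12, u[37] = 23, u[38] = 7, u[39] = 2, u[40] = 9, u[41] = 11, u[42] = 20, u[43] = 3, u[44] = 23, u[45] = 26, u[46] = 21, u[47] = 19, u[48] = 12, u[49] = 3, u[50] = 15.
The sequence repeats with period 48.
The value 23 first appears (with i ≥ 3) at u[5].

5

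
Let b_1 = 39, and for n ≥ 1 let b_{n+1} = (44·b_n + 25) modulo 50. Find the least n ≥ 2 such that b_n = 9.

We have b_1 = 39; b_2 = 41; b_3 = 29; b_4 = 1; b_5 = 19; b_6 = 11; b_7 = 9; b_8 = 21; b_9 = 49; b_{10} = 31; b_{11} = 39.
Since b_{11} = b_1 = 39, the sequence is periodic with period 10.
The value 9 first appears (with n ≥ 2) at b_7.

7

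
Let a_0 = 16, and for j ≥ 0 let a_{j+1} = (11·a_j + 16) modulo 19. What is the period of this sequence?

3

Computing terms: a_0 = 16, a_1 = 2, a_2 = 0, a_3 = 16.
Since a_3 = a_0 = 16, the sequence is periodic with period 3.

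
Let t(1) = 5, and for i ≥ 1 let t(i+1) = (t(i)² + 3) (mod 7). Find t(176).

0

t(1) = 5,  t(2) = 0,  t(3) = 3,  t(4) = 5.
The sequence repeats with period 3.
(176 - 1) mod 3 = 1, so t(176) = t(2) = 0.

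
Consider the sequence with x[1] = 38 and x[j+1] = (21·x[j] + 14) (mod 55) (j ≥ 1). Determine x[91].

Computing terms: x[1] = 38, x[2] = 42, x[3] = 16, x[4] = 20, x[5] = 49, x[6] = 53, x[7] = 27, x[8] = 31, x[9] = 5, x[10] = 9, x[11] = 38.
The sequence repeats with period 10.
So x[91] = x[1 + ((91-1) mod 10)] = x[1] = 38.

38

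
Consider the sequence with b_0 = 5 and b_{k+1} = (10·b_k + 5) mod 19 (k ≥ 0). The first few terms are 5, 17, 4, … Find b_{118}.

3

We have b_0 = 5; b_1 = 17; b_2 = 4; b_3 = 7; b_4 = 18; b_5 = 14; b_6 = 12; b_7 = 11; b_8 = 1; b_9 = 15; b_{10} = 3; b_{11} = 16; b_{12} = 13; b_{13} = 2; b_{14} = 6; b_{15} = 8; b_{16} = 9; b_{17} = 0; b_{18} = 5.
The sequence repeats with period 18.
(118 - 0) mod 18 = 10, so b_{118} = b_{10} = 3.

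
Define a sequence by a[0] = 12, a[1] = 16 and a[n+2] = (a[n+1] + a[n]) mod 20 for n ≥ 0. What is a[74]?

a[0] = 12, a[1] = 16, a[2] = 8, a[3] = 4, a[4] = 12, a[5] = 16.
The sequence repeats with period 4.
(74 - 0) mod 4 = 2, so a[74] = a[2] = 8.

8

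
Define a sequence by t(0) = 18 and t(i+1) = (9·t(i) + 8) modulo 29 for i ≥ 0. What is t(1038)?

1

Computing terms: t(0) = 18,  t(1) = 25,  t(2) = 1,  t(3) = 17,  t(4) = 16,  t(5) = 7,  t(6) = 13,  t(7) = 9,  t(8) = 2,  t(9) = 26,  t(10) = 10,  t(11) = 11,  t(12) = 20,  t(13) = 14,  t(14) = 18.
The sequence repeats with period 14.
So t(1038) = t(0 + ((1038-0) mod 14)) = t(2) = 1.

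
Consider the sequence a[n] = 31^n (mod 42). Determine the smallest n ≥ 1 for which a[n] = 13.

3

Listing terms: a[0] = 1,  a[1] = 31,  a[2] = 37,  a[3] = 13,  a[4] = 25,  a[5] = 19,  a[6] = 1.
Since a[6] = a[0] = 1, the sequence is periodic with period 6.
The value 13 first appears (with n ≥ 1) at a[3].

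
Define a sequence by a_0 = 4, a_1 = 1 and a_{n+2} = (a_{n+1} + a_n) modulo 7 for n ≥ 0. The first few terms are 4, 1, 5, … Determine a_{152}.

3

We have a_0 = 4, a_1 = 1, a_2 = 5, a_3 = 6, a_4 = 4, a_5 = 3, a_6 = 0, a_7 = 3, a_8 = 3, a_9 = 6, a_{10} = 2, a_{11} = 1, a_{12} = 3, a_{13} = 4, a_{14} = 0, a_{15} = 4, a_{16} = 4, a_{17} = 1.
Since (a_{16}, a_{17}) = (a_0, a_1) = (4, 1) (two consecutive terms determine the rest), the sequence is periodic with period 16.
(152 - 0) mod 16 = 8, so a_{152} = a_8 = 3.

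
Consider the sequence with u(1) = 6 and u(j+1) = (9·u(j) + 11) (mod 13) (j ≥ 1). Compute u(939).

11

Computing terms: u(1) = 6, u(2) = 0, u(3) = 11, u(4) = 6.
The sequence repeats with period 3.
(939 - 1) mod 3 = 2, so u(939) = u(3) = 11.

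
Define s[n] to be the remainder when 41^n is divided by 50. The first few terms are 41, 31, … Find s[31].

41

Listing terms: s[1] = 41,  s[2] = 31,  s[3] = 21,  s[4] = 11,  s[5] = 1,  s[6] = 41.
The sequence repeats with period 5.
So s[31] = s[1 + ((31-1) mod 5)] = s[1] = 41.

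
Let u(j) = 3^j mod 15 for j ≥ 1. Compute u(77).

We have u(1) = 3,  u(2) = 9,  u(3) = 12,  u(4) = 6,  u(5) = 3.
Since u(5) = u(1) = 3, the sequence is periodic with period 4.
So u(77) = u(1 + ((77-1) mod 4)) = u(1) = 3.

3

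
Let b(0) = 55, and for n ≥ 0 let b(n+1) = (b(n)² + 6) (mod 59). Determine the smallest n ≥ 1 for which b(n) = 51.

4

Computing terms: b(0) = 55, b(1) = 22, b(2) = 18, b(3) = 35, b(4) = 51, b(5) = 11, b(6) = 9, b(7) = 28, b(8) = 23, b(9) = 4, b(10) = 22.
Since b(10) = b(1) = 22, the sequence is eventually periodic: after a pre-period of length 1 it cycles with period 9.
The value 51 first appears (with n ≥ 1) at b(4).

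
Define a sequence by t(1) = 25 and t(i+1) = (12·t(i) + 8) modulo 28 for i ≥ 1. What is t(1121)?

24

We have t(1) = 25, t(2) = 0, t(3) = 8, t(4) = 20, t(5) = 24, t(6) = 16, t(7) = 4, t(8) = 0.
Since t(8) = t(2) = 0, the sequence is eventually periodic: after a pre-period of length 1 it cycles with period 6.
For i ≥ 2, t(i) depends only on (i - 2) mod 6. (1121 - 2) mod 6 = 3, so t(1121) = t(5) = 24.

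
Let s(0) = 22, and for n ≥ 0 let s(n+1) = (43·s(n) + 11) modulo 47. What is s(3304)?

Listing terms: s(0) = 22, s(1) = 17, s(2) = 37, s(3) = 4, s(4) = 42, s(5) = 31, s(6) = 28, s(7) = 40, s(8) = 39, s(9) = 43, s(10) = 27, s(11) = 44, s(12) = 23, s(13) = 13, s(14) = 6, s(15) = 34, s(16) = 16, s(17) = 41, s(18) = 35, s(19) = 12, s(20) = 10, s(21) = 18, s(22) = 33, s(23) = 20, s(24) = 25, s(25) = 5, s(26) = 38, s(27) = 0, s(28) = 11, s(29) = 14, s(30) = 2, s(31) = 3, s(32) = 46, s(33) = 15, s(34) = 45, s(35) = 19, s(36) = 29, s(37) = 36, s(38) = 8, s(39) = 26, s(40) = 1, s(41) = 7, s(42) = 30, s(43) = 32, s(44) = 24, s(45) = 9, s(46) = 22.
The sequence repeats with period 46.
So s(3304) = s(0 + ((3304-0) mod 46)) = s(38) = 8.

8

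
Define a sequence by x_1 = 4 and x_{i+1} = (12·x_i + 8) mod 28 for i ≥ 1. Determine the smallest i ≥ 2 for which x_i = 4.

Listing terms: x_1 = 4; x_2 = 0; x_3 = 8; x_4 = 20; x_5 = 24; x_6 = 16; x_7 = 4.
The sequence repeats with period 6.
The value 4 next appears (with i ≥ 2) at x_7.

7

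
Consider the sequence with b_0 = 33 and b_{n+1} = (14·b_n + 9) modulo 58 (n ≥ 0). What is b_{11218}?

17

b_0 = 33,  b_1 = 7,  b_2 = 49,  b_3 = 57,  b_4 = 53,  b_5 = 55,  b_6 = 25,  b_7 = 11,  b_8 = 47,  b_9 = 29,  b_{10} = 9,  b_{11} = 19,  b_{12} = 43,  b_{13} = 31,  b_{14} = 37,  b_{15} = 5,  b_{16} = 21,  b_{17} = 13,  b_{18} = 17,  b_{19} = 15,  b_{20} = 45,  b_{21} = 1,  b_{22} = 23,  b_{23} = 41,  b_{24} = 3,  b_{25} = 51,  b_{26} = 27,  b_{27} = 39,  b_{28} = 33.
Since b_{28} = b_0 = 33, the sequence is periodic with period 28.
So b_{11218} = b_{0 + ((11218-0) mod 28)} = b_{18} = 17.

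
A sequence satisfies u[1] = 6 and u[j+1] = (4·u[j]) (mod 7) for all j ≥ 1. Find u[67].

Computing terms: u[1] = 6; u[2] = 3; u[3] = 5; u[4] = 6.
Since u[4] = u[1] = 6, the sequence is periodic with period 3.
So u[67] = u[1 + ((67-1) mod 3)] = u[1] = 6.

6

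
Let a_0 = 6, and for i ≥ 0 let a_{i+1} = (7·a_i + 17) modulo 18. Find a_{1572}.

We have a_0 = 6; a_1 = 5; a_2 = 16; a_3 = 3; a_4 = 2; a_5 = 13; a_6 = 0; a_7 = 17; a_8 = 10; a_9 = 15; a_{10} = 14; a_{11} = 7; a_{12} = 12; a_{13} = 11; a_{14} = 4; a_{15} = 9; a_{16} = 8; a_{17} = 1; a_{18} = 6.
The sequence repeats with period 18.
So a_{1572} = a_{0 + ((1572-0) mod 18)} = a_6 = 0.

0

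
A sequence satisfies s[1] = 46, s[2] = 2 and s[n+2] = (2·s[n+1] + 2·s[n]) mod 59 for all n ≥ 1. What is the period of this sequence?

Computing terms: s[1] = 46, s[2] = 2, s[3] = 37, s[4] = 19, s[5] = 53, s[6] = 26, s[7] = 40, s[8] = 14, s[9] = 49, s[10] = 8, s[11] = 55, s[12] = 8, s[13] = 8, s[14] = 32, s[15] = 21, s[16] = 47, s[17] = 18, s[18] = 12, s[19] = 1, s[20] = 26, s[21] = 54, s[22] = 42, s[23] = 15, s[24] = 55, s[25] = 22, s[26] = 36, s[27] = 57, s[28] = 9, s[29] = 14, s[30] = 46, s[31] = 2.
The sequence repeats with period 29.

29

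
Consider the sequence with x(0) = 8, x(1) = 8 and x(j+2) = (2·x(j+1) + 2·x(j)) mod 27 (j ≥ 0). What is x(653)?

Listing terms: x(0) = 8,  x(1) = 8,  x(2) = 5,  x(3) = 26,  x(4) = 8,  x(5) = 14,  x(6) = 17,  x(7) = 8,  x(8) = 23,  x(9) = 8,  x(10) = 8.
The sequence repeats with period 9.
So x(653) = x(0 + ((653-0) mod 9)) = x(5) = 14.

14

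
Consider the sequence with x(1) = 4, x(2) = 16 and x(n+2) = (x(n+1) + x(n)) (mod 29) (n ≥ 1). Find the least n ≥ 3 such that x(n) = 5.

x(1) = 4; x(2) = 16; x(3) = 20; x(4) = 7; x(5) = 27; x(6) = 5; x(7) = 3; x(8) = 8; x(9) = 11; x(10) = 19; x(11) = 1; x(12) = 20; x(13) = 21; x(14) = 12; x(15) = 4; x(16) = 16.
Since (x(15), x(16)) = (x(1), x(2)) = (4, 16) (two consecutive terms determine the rest), the sequence is periodic with period 14.
The value 5 first appears (with n ≥ 3) at x(6).

6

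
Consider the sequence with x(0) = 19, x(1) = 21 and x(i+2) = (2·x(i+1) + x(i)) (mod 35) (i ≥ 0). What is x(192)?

19

We have x(0) = 19, x(1) = 21, x(2) = 26, x(3) = 3, x(4) = 32, x(5) = 32, x(6) = 26, x(7) = 14, x(8) = 19, x(9) = 17, x(10) = 18, x(11) = 18, x(12) = 19, x(13) = 21.
The sequence repeats with period 12.
So x(192) = x(0 + ((192-0) mod 12)) = x(0) = 19.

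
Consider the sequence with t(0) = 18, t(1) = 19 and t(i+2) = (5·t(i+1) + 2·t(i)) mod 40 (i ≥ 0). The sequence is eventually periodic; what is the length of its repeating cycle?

8

Listing terms: t(0) = 18, t(1) = 19, t(2) = 11, t(3) = 13, t(4) = 7, t(5) = 21, t(6) = 39, t(7) = 37, t(8) = 23, t(9) = 29, t(10) = 31, t(11) = 13, t(12) = 7.
Since (t(11), t(12)) = (t(3), t(4)) = (13, 7) (two consecutive terms determine the rest), the sequence is eventually periodic: after a pre-period of length 3 it cycles with period 8.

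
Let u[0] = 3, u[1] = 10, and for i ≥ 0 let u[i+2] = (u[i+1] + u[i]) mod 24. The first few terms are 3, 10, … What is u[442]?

Computing terms: u[0] = 3,  u[1] = 10,  u[2] = 13,  u[3] = 23,  u[4] = 12,  u[5] = 11,  u[6] = 23,  u[7] = 10,  u[8] = 9,  u[9] = 19,  u[10] = 4,  u[11] = 23,  u[12] = 3,  u[13] = 2,  u[14] = 5,  u[15] = 7,  u[16] = 12,  u[17] = 19,  u[18] = 7,  u[19] = 2,  u[20] = 9,  u[21] = 11,  u[22] = 20,  u[23] = 7,  u[24] = 3,  u[25] = 10.
Since (u[24], u[25]) = (u[0], u[1]) = (3, 10) (two consecutive terms determine the rest), the sequence is periodic with period 24.
So u[442] = u[0 + ((442-0) mod 24)] = u[10] = 4.

4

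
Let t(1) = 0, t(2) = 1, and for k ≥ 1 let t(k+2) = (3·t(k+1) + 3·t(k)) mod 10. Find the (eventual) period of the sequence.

12

Computing terms: t(1) = 0,  t(2) = 1,  t(3) = 3,  t(4) = 2,  t(5) = 5,  t(6) = 1,  t(7) = 8,  t(8) = 7,  t(9) = 5,  t(10) = 6,  t(11) = 3,  t(12) = 7,  t(13) = 0,  t(14) = 1.
The sequence repeats with period 12.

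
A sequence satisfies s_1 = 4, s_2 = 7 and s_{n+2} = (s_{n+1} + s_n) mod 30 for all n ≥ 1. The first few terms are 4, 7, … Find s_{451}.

26

Computing terms: s_1 = 4; s_2 = 7; s_3 = 11; s_4 = 18; s_5 = 29; s_6 = 17; s_7 = 16; s_8 = 3; s_9 = 19; s_{10} = 22; s_{11} = 11; s_{12} = 3; s_{13} = 14; s_{14} = 17; s_{15} = 1; s_{16} = 18; s_{17} = 19; s_{18} = 7; s_{19} = 26; s_{20} = 3; s_{21} = 29; s_{22} = 2; s_{23} = 1; s_{24} = 3; s_{25} = 4; s_{26} = 7.
Since (s_{25}, s_{26}) = (s_1, s_2) = (4, 7) (two consecutive terms determine the rest), the sequence is periodic with period 24.
So s_{451} = s_{1 + ((451-1) mod 24)} = s_{19} = 26.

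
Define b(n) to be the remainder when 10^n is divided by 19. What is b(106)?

4

We have b(0) = 1; b(1) = 10; b(2) = 5; b(3) = 12; b(4) = 6; b(5) = 3; b(6) = 11; b(7) = 15; b(8) = 17; b(9) = 18; b(10) = 9; b(11) = 14; b(12) = 7; b(13) = 13; b(14) = 16; b(15) = 8; b(16) = 4; b(17) = 2; b(18) = 1.
Since b(18) = b(0) = 1, the sequence is periodic with period 18.
(106 - 0) mod 18 = 16, so b(106) = b(16) = 4.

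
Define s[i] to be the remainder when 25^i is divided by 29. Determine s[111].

7

Listing terms: s[0] = 1; s[1] = 25; s[2] = 16; s[3] = 23; s[4] = 24; s[5] = 20; s[6] = 7; s[7] = 1.
Since s[7] = s[0] = 1, the sequence is periodic with period 7.
So s[111] = s[0 + ((111-0) mod 7)] = s[6] = 7.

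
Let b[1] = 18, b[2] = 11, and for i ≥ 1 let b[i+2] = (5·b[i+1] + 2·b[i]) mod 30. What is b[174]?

We have b[1] = 18; b[2] = 11; b[3] = 1; b[4] = 27; b[5] = 17; b[6] = 19; b[7] = 9; b[8] = 23; b[9] = 13; b[10] = 21; b[11] = 11; b[12] = 7; b[13] = 27; b[14] = 29; b[15] = 19; b[16] = 3; b[17] = 23; b[18] = 1; b[19] = 21; b[20] = 17; b[21] = 7; b[22] = 9; b[23] = 29; b[24] = 13; b[25] = 3; b[26] = 11; b[27] = 1.
Since (b[26], b[27]) = (b[2], b[3]) = (11, 1) (two consecutive terms determine the rest), the sequence is eventually periodic: after a pre-period of length 1 it cycles with period 24.
For i ≥ 2, b[i] depends only on (i - 2) mod 24. (174 - 2) mod 24 = 4, so b[174] = b[6] = 19.

19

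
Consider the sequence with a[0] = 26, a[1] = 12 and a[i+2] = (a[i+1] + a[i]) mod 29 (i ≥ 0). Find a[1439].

4

Computing terms: a[0] = 26; a[1] = 12; a[2] = 9; a[3] = 21; a[4] = 1; a[5] = 22; a[6] = 23; a[7] = 16; a[8] = 10; a[9] = 26; a[10] = 7; a[11] = 4; a[12] = 11; a[13] = 15; a[14] = 26; a[15] = 12.
Since (a[14], a[15]) = (a[0], a[1]) = (26, 12) (two consecutive terms determine the rest), the sequence is periodic with period 14.
So a[1439] = a[0 + ((1439-0) mod 14)] = a[11] = 4.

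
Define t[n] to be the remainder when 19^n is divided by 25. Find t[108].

Computing terms: t[1] = 19; t[2] = 11; t[3] = 9; t[4] = 21; t[5] = 24; t[6] = 6; t[7] = 14; t[8] = 16; t[9] = 4; t[10] = 1; t[11] = 19.
Since t[11] = t[1] = 19, the sequence is periodic with period 10.
(108 - 1) mod 10 = 7, so t[108] = t[8] = 16.

16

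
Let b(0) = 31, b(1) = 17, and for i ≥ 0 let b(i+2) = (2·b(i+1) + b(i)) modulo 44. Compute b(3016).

We have b(0) = 31; b(1) = 17; b(2) = 21; b(3) = 15; b(4) = 7; b(5) = 29; b(6) = 21; b(7) = 27; b(8) = 31; b(9) = 1; b(10) = 33; b(11) = 23; b(12) = 35; b(13) = 5; b(14) = 1; b(15) = 7; b(16) = 15; b(17) = 37; b(18) = 1; b(19) = 39; b(20) = 35; b(21) = 21; b(22) = 33; b(23) = 43; b(24) = 31; b(25) = 17.
The sequence repeats with period 24.
(3016 - 0) mod 24 = 16, so b(3016) = b(16) = 15.

15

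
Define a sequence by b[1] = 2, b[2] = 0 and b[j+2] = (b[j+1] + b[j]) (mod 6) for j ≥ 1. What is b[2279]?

We have b[1] = 2; b[2] = 0; b[3] = 2; b[4] = 2; b[5] = 4; b[6] = 0; b[7] = 4; b[8] = 4; b[9] = 2; b[10] = 0.
The sequence repeats with period 8.
(2279 - 1) mod 8 = 6, so b[2279] = b[7] = 4.

4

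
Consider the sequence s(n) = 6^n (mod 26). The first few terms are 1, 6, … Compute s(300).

14

Computing terms: s(0) = 1; s(1) = 6; s(2) = 10; s(3) = 8; s(4) = 22; s(5) = 2; s(6) = 12; s(7) = 20; s(8) = 16; s(9) = 18; s(10) = 4; s(11) = 24; s(12) = 14; s(13) = 6.
Since s(13) = s(1) = 6, the sequence is eventually periodic: after a pre-period of length 1 it cycles with period 12.
For n ≥ 1, s(n) depends only on (n - 1) mod 12. (300 - 1) mod 12 = 11, so s(300) = s(12) = 14.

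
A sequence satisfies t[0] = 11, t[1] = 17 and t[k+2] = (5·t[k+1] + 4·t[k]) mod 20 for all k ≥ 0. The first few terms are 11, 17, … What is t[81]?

t[0] = 11, t[1] = 17, t[2] = 9, t[3] = 13, t[4] = 1, t[5] = 17, t[6] = 9.
Since (t[5], t[6]) = (t[1], t[2]) = (17, 9) (two consecutive terms determine the rest), the sequence is eventually periodic: after a pre-period of length 1 it cycles with period 4.
For k ≥ 1, t[k] depends only on (k - 1) mod 4. (81 - 1) mod 4 = 0, so t[81] = t[1] = 17.

17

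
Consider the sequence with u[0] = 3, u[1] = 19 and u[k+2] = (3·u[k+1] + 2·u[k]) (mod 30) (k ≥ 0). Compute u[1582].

9

We have u[0] = 3, u[1] = 19, u[2] = 3, u[3] = 17, u[4] = 27, u[5] = 25, u[6] = 9, u[7] = 17, u[8] = 9, u[9] = 1, u[10] = 21, u[11] = 5, u[12] = 27, u[13] = 1, u[14] = 27, u[15] = 23, u[16] = 3, u[17] = 25, u[18] = 21, u[19] = 23, u[20] = 21, u[21] = 19, u[22] = 9, u[23] = 5, u[24] = 3, u[25] = 19.
The sequence repeats with period 24.
(1582 - 0) mod 24 = 22, so u[1582] = u[22] = 9.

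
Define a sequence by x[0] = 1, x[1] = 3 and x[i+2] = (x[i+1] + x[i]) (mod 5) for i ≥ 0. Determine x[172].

Listing terms: x[0] = 1, x[1] = 3, x[2] = 4, x[3] = 2, x[4] = 1, x[5] = 3.
Since (x[4], x[5]) = (x[0], x[1]) = (1, 3) (two consecutive terms determine the rest), the sequence is periodic with period 4.
(172 - 0) mod 4 = 0, so x[172] = x[0] = 1.

1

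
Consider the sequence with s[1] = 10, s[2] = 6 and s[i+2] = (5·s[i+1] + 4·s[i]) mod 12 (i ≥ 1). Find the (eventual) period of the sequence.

8

Computing terms: s[1] = 10; s[2] = 6; s[3] = 10; s[4] = 2; s[5] = 2; s[6] = 6; s[7] = 2; s[8] = 10; s[9] = 10; s[10] = 6.
Since (s[9], s[10]) = (s[1], s[2]) = (10, 6) (two consecutive terms determine the rest), the sequence is periodic with period 8.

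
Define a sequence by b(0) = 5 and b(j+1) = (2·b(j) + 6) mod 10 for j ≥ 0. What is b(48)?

0

Listing terms: b(0) = 5; b(1) = 6; b(2) = 8; b(3) = 2; b(4) = 0; b(5) = 6.
Since b(5) = b(1) = 6, the sequence is eventually periodic: after a pre-period of length 1 it cycles with period 4.
For j ≥ 1, b(j) depends only on (j - 1) mod 4. (48 - 1) mod 4 = 3, so b(48) = b(4) = 0.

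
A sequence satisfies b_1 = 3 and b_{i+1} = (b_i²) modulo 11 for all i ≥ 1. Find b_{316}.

5

We have b_1 = 3, b_2 = 9, b_3 = 4, b_4 = 5, b_5 = 3.
The sequence repeats with period 4.
(316 - 1) mod 4 = 3, so b_{316} = b_4 = 5.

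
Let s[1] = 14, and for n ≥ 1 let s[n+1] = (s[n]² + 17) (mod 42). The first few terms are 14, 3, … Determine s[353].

Computing terms: s[1] = 14; s[2] = 3; s[3] = 26; s[4] = 21; s[5] = 38; s[6] = 33; s[7] = 14.
Since s[7] = s[1] = 14, the sequence is periodic with period 6.
So s[353] = s[1 + ((353-1) mod 6)] = s[5] = 38.

38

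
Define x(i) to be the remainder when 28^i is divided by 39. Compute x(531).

We have x(1) = 28, x(2) = 4, x(3) = 34, x(4) = 16, x(5) = 19, x(6) = 25, x(7) = 37, x(8) = 22, x(9) = 31, x(10) = 10, x(11) = 7, x(12) = 1, x(13) = 28.
The sequence repeats with period 12.
(531 - 1) mod 12 = 2, so x(531) = x(3) = 34.

34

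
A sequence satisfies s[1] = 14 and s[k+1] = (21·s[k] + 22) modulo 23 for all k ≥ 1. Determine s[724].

s[1] = 14; s[2] = 17; s[3] = 11; s[4] = 0; s[5] = 22; s[6] = 1; s[7] = 20; s[8] = 5; s[9] = 12; s[10] = 21; s[11] = 3; s[12] = 16; s[13] = 13; s[14] = 19; s[15] = 7; s[16] = 8; s[17] = 6; s[18] = 10; s[19] = 2; s[20] = 18; s[21] = 9; s[22] = 4; s[23] = 14.
The sequence repeats with period 22.
So s[724] = s[1 + ((724-1) mod 22)] = s[20] = 18.

18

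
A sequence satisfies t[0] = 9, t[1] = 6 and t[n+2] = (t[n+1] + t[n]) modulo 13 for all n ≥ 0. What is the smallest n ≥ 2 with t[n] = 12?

Listing terms: t[0] = 9,  t[1] = 6,  t[2] = 2,  t[3] = 8,  t[4] = 10,  t[5] = 5,  t[6] = 2,  t[7] = 7,  t[8] = 9,  t[9] = 3,  t[10] = 12,  t[11] = 2,  t[12] = 1,  t[13] = 3,  t[14] = 4,  t[15] = 7,  t[16] = 11,  t[17] = 5,  t[18] = 3,  t[19] = 8,  t[20] = 11,  t[21] = 6,  t[22] = 4,  t[23] = 10,  t[24] = 1,  t[25] = 11,  t[26] = 12,  t[27] = 10,  t[28] = 9,  t[29] = 6.
The sequence repeats with period 28.
The value 12 first appears (with n ≥ 2) at t[10].

10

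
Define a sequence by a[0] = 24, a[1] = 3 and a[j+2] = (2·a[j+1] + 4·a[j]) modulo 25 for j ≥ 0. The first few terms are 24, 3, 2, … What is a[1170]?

4

Computing terms: a[0] = 24, a[1] = 3, a[2] = 2, a[3] = 16, a[4] = 15, a[5] = 19, a[6] = 23, a[7] = 22, a[8] = 11, a[9] = 10, a[10] = 14, a[11] = 18, a[12] = 17, a[13] = 6, a[14] = 5, a[15] = 9, a[16] = 13, a[17] = 12, a[18] = 1, a[19] = 0, a[20] = 4, a[21] = 8, a[22] = 7, a[23] = 21, a[24] = 20, a[25] = 24, a[26] = 3.
Since (a[25], a[26]) = (a[0], a[1]) = (24, 3) (two consecutive terms determine the rest), the sequence is periodic with period 25.
(1170 - 0) mod 25 = 20, so a[1170] = a[20] = 4.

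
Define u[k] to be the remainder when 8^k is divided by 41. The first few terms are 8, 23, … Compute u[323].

u[1] = 8, u[2] = 23, u[3] = 20, u[4] = 37, u[5] = 9, u[6] = 31, u[7] = 2, u[8] = 16, u[9] = 5, u[10] = 40, u[11] = 33, u[12] = 18, u[13] = 21, u[14] = 4, u[15] = 32, u[16] = 10, u[17] = 39, u[18] = 25, u[19] = 36, u[20] = 1, u[21] = 8.
The sequence repeats with period 20.
So u[323] = u[1 + ((323-1) mod 20)] = u[3] = 20.

20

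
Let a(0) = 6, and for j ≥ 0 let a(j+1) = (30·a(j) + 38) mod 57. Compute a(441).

Computing terms: a(0) = 6, a(1) = 47, a(2) = 23, a(3) = 44, a(4) = 47.
Since a(4) = a(1) = 47, the sequence is eventually periodic: after a pre-period of length 1 it cycles with period 3.
For j ≥ 1, a(j) depends only on (j - 1) mod 3. (441 - 1) mod 3 = 2, so a(441) = a(3) = 44.

44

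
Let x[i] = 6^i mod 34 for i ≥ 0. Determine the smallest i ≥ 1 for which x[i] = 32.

10

x[0] = 1; x[1] = 6; x[2] = 2; x[3] = 12; x[4] = 4; x[5] = 24; x[6] = 8; x[7] = 14; x[8] = 16; x[9] = 28; x[10] = 32; x[11] = 22; x[12] = 30; x[13] = 10; x[14] = 26; x[15] = 20; x[16] = 18; x[17] = 6.
Since x[17] = x[1] = 6, the sequence is eventually periodic: after a pre-period of length 1 it cycles with period 16.
The value 32 first appears (with i ≥ 1) at x[10].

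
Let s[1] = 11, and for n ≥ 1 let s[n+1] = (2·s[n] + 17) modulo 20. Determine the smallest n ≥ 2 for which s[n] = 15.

3

Computing terms: s[1] = 11, s[2] = 19, s[3] = 15, s[4] = 7, s[5] = 11.
The sequence repeats with period 4.
The value 15 first appears (with n ≥ 2) at s[3].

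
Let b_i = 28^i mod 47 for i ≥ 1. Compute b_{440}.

3

We have b_1 = 28; b_2 = 32; b_3 = 3; b_4 = 37; b_5 = 2; b_6 = 9; b_7 = 17; b_8 = 6; b_9 = 27; b_{10} = 4; b_{11} = 18; b_{12} = 34; b_{13} = 12; b_{14} = 7; b_{15} = 8; b_{16} = 36; b_{17} = 21; b_{18} = 24; b_{19} = 14; b_{20} = 16; b_{21} = 25; b_{22} = 42; b_{23} = 1; b_{24} = 28.
Since b_{24} = b_1 = 28, the sequence is periodic with period 23.
So b_{440} = b_{1 + ((440-1) mod 23)} = b_3 = 3.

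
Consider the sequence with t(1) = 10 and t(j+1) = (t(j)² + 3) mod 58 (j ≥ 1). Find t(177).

We have t(1) = 10; t(2) = 45; t(3) = 56; t(4) = 7; t(5) = 52; t(6) = 39; t(7) = 16; t(8) = 27; t(9) = 36; t(10) = 23; t(11) = 10.
The sequence repeats with period 10.
(177 - 1) mod 10 = 6, so t(177) = t(7) = 16.

16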